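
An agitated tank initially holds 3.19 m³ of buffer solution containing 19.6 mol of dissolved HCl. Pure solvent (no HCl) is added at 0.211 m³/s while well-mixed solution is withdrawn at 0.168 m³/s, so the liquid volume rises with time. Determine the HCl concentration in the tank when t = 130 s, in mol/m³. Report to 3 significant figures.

Let m(t) be the amount of HCl. Volume: V(t) = V₀ + (Q_in − Q_out) t = 3.19 + 0.043000 t; V(130) = 8.7800 m³.
Species balance (pure solvent in): dm/dt = −Q_out · m/V(t).
Separate: dm/m = −Q_out dt/V(t) ⇒ ln(m/m₀) = −(Q_out/(Q_in−Q_out)) ln(V/V₀).
m = m₀ (V₀/V)^(Q_out/(Q_in−Q_out)) = 19.6 × (3.19/8.7800)^(3.9070) = 0.37527 mol.
C = m/V = 0.37527/8.7800 = 0.042741 mol/m³.

0.0427 mol/m³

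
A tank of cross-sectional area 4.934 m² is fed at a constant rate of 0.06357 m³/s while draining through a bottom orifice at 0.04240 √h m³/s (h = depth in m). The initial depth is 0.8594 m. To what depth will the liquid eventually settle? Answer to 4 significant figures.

2.248 m

Mass balance (ρ constant): A dh/dt = Q_in − 0.04240 √h. At steady state dh/dt = 0:
Q_in = 0.04240 √h_ss ⇒ √h_ss = 0.06357/0.04240 = 1.49929.
h_ss = 1.49929² = 2.24788 m. (Since h₀ = 0.8594 m < h_ss, the level will rise toward this value.)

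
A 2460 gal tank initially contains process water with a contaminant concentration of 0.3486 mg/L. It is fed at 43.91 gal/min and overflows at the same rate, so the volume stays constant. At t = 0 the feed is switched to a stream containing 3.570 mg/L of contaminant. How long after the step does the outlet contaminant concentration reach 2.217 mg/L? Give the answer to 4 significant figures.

48.60 min

Species balance: V dC/dt = Q(C_in − C) ⇒ τ = V/Q = 56.0237 min.
C(t) = C_in + (C₀ − C_in) e^(−t/τ). Set C = 2.217 and solve for t:
e^(−t/τ) = (C − C_in)/(C₀ − C_in) = (2.217 − 3.570)/(0.3486 − 3.570) = 0.420004
t = −τ ln(…) = 56.0237 × 0.867492 = 48.6001 min.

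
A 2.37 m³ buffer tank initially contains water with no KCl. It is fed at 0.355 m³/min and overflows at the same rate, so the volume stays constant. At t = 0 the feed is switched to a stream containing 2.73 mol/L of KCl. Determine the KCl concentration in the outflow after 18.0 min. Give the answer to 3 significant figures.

Unsteady species balance (constant V, well mixed): V dC/dt = Q(C_in − C).
So dC/dt = (C_in − C)/τ with τ = V/Q = 2.37/0.355 = 6.6761 min.
Solution: C(t) = C_in + (C₀ − C_in) e^(−t/τ).
C(18.0) = 2.73 + (0 − 2.73)·e^(−18.0/6.6761) = 2.73 + (-2.7300)·0.067461 = 2.5458 mol/L.

2.55 mol/L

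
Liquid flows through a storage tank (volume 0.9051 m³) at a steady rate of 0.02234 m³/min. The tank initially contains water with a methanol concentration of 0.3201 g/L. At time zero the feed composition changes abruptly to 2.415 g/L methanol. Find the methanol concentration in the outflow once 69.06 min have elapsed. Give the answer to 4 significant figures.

2.034 g/L

Species balance on the tank: V dC/dt = Q(C_in − C).
Rewrite as dC/dt + C/τ = C_in/τ, τ = V/Q = 40.5148 min.
Solution: C(t) = C_in + (C₀ − C_in) e^(−t/τ).
C(69.06) = 2.415 + (0.3201 − 2.415)·e^(−69.06/40.5148) = 2.415 + (-2.09490)·0.181852 = 2.03404 g/L.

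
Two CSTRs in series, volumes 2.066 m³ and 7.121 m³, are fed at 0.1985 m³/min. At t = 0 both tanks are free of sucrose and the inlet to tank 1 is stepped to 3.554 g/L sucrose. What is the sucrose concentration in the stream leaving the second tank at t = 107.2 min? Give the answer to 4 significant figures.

Each tank obeys Vᵢ dCᵢ/dt = Q(Cᵢ₋₁ − Cᵢ), so τᵢ = Vᵢ/Q.
τ₁ = 2.066/0.1985 = 10.4081 min; τ₂ = 7.121/0.1985 = 35.8741 min.
Solving the cascade with C₁(0)=C₂(0)=0 gives C₂(t) = C_in[1 − (τ₁ e^(−t/τ₁) − τ₂ e^(−t/τ₂))/(τ₁ − τ₂)].
At t = 107.2: e^(−t/τ₁) = 3.36429e-05, e^(−t/τ₂) = 0.0503764.
C₂ = 3.554·[1 − (10.4081·3.36429e-05 − 35.8741·0.0503764)/(-25.4660)] = 3.554·0.929048 = 3.30184 g/L.

3.302 g/L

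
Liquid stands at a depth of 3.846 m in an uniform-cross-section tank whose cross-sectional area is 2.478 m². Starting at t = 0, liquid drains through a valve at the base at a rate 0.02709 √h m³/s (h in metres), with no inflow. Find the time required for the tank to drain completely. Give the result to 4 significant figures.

A dh/dt = −Q_out = −0.02709 √h.
∫ h^(−1/2) dh = −(0.02709/A) ∫ dt, giving 2√h = 2√h₀ − (0.02709/A) t.
Set h = 0: 2√h₀ = (0.02709/A) t_empty ⇒ t_empty = 2A√h₀/0.02709.
t_empty = 2·2.478·√3.846/0.02709 = 4.95600·1.96112/0.02709 = 358.779 s.

358.8 s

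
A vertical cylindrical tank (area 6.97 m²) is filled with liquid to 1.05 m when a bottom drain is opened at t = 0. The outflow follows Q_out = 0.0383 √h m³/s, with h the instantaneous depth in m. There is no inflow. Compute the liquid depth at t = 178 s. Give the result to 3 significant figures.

Mass balance (ρ constant): A dh/dt = −0.0383 √h.
Separate and integrate: 2(√h − √h₀) = −(0.0383/A) t.
√h = √1.05 − 0.0383·178/(2·6.97) = 1.0247 − 0.48905 = 0.53564.
h = 0.53564² = 0.28691 m.

0.287 m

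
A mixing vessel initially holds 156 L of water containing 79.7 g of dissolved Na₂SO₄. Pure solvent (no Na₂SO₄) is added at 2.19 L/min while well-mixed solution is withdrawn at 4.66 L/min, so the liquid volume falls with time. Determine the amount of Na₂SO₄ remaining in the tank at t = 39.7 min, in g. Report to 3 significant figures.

Total volume: dV/dt = Q_in − Q_out = -2.4700 L/min, so V(t) = 156 − 2.4700 t and V(39.7) = 57.941 L.
No Na₂SO₄ enters, so dm/dt = −Q_out · (m/V).
Separate: dm/m = −Q_out dt/V(t) ⇒ ln(m/m₀) = −(Q_out/(Q_in−Q_out)) ln(V/V₀).
m = m₀ (V₀/V)^(Q_out/(Q_in−Q_out)) = 79.7 × (156/57.941)^(-1.8866) = 12.301 g.

12.3 g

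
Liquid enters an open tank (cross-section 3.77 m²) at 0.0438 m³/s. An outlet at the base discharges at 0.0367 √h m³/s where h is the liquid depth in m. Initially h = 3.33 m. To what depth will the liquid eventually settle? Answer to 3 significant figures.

1.42 m

A dh/dt = Q_in − 0.0367 √h. Steady state requires inflow = outflow:
Q_in = 0.0367 √h_ss ⇒ √h_ss = 0.0438/0.0367 = 1.1935.
h_ss = 1.1935² = 1.4243 m. (Since h₀ = 3.33 m > h_ss, the level will fall toward this value.)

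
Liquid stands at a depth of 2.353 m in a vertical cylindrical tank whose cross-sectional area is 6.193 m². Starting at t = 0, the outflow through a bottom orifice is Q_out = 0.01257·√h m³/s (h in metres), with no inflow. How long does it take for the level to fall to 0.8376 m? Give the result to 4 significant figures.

609.7 s

With no inflow, A dh/dt = −0.01257 √h.
∫ h^(−1/2) dh = −(0.01257/A) ∫ dt, giving 2√h = 2√h₀ − (0.01257/A) t.
t = 2A(√h₀ − √h)/0.01257 = 2·6.193·(√2.353 − √0.8376)/0.01257
  = 12.3860 × (1.53395 − 0.915205) / 0.01257 = 609.687 s.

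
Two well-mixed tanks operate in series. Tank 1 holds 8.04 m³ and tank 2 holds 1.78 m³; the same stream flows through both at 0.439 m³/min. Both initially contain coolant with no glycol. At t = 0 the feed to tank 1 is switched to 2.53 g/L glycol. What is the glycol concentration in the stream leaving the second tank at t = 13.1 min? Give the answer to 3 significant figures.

Time constants: τᵢ = Vᵢ/Q for each well-mixed tank.
τ₁ = 8.04/0.439 = 18.314 min; τ₂ = 1.78/0.439 = 4.0547 min.
Tank 1: C₁ = C_in(1 − e^(−t/τ₁)). Tank 2 (τ₁ ≠ τ₂): C₂ = C_in[1 − (τ₁ e^(−t/τ₁) − τ₂ e^(−t/τ₂))/(τ₁ − τ₂)].
At t = 13.1: e^(−t/τ₁) = 0.48905, e^(−t/τ₂) = 0.039524.
C₂ = 2.53·[1 − (18.314·0.48905 − 4.0547·0.039524)/(14.260)] = 2.53·0.38313 = 0.96931 g/L.

0.969 g/L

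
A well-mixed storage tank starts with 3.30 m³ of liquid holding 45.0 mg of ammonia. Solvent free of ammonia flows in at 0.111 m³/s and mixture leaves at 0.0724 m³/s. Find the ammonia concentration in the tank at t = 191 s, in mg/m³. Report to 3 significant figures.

0.466 mg/m³

Total volume: dV/dt = Q_in − Q_out = 0.038600 m³/s, so V(t) = 3.30 + 0.038600 t and V(191) = 10.673 m³.
Species balance (pure solvent in): dm/dt = −Q_out · m/V(t).
Separate: dm/m = −Q_out dt/V(t) ⇒ ln(m/m₀) = −(Q_out/(Q_in−Q_out)) ln(V/V₀).
m = m₀ (V₀/V)^(Q_out/(Q_in−Q_out)) = 45.0 × (3.30/10.673)^(1.8756) = 4.9784 mg.
C = m/V = 4.9784/10.673 = 0.46647 mg/m³.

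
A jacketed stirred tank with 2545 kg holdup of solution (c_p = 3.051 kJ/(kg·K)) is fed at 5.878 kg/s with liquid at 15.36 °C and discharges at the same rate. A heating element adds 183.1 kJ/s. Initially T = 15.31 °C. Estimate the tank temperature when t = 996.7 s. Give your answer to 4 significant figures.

24.54 °C

First-law balance (no shaft work): M c_p dT/dt = ṁ c_p (T_in − T) + 183.1.
Rearrange: dT/dt = (T_ss − T)/τ with τ = M/ṁ = 432.970 s and T_ss = T_in + Q̇/(ṁ c_p) = 25.5698 °C.
T approaches T_ss exponentially: T(t) = T_ss + (T₀ − T_ss) e^(−t/τ).
T(996.7) = 25.5698 + (-10.2598)·e^(−996.7/432.970) = 25.5698 + (-10.2598)·0.100058 = 24.5432 °C.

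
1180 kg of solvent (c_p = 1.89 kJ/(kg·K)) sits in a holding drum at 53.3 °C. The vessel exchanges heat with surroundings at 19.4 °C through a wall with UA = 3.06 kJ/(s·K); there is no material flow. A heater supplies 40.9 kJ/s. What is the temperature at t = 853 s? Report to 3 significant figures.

M c_p dT/dt = −UA(T − T_amb) + Q̇.
dT/dt = (T_ss − T)/τ with T_ss = T_amb + Q̇/UA = 19.4 + 40.9/3.06 = 32.766 °C, τ = M c_p/UA = 1180·1.89/3.06 = 728.82 s.
T approaches T_ss exponentially: T(t) = T_ss + (T₀ − T_ss) e^(−t/τ).
T(853) = 32.766 + (20.534)·0.31025 = 39.137 °C.

39.1 °C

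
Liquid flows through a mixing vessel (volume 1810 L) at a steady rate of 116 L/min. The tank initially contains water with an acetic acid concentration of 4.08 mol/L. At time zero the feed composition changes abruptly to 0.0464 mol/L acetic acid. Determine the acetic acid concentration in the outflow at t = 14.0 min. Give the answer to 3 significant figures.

Mass balance on the solute (V constant): V dC/dt = Q(C_in − C).
Rewrite as dC/dt + C/τ = C_in/τ, τ = V/Q = 15.603 min.
Integrating: C(t) = C_in + (C₀ − C_in) e^(−t/τ).
C(14.0) = 0.0464 + (4.08 − 0.0464)·e^(−14.0/15.603) = 0.0464 + (4.0336)·0.40769 = 1.6909 mol/L.

1.69 mol/L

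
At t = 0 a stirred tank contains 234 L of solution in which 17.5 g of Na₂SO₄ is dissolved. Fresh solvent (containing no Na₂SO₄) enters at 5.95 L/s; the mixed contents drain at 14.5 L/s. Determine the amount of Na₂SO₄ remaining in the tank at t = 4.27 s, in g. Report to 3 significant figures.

13.1 g

Let m(t) be the amount of Na₂SO₄. Volume: V(t) = V₀ + (Q_in − Q_out) t = 234 − 8.5500 t; V(4.27) = 197.49 L.
Solute balance: dm/dt = 0 − Q_out C = −Q_out m/V(t).
Separate: dm/m = −Q_out dt/V(t) ⇒ ln(m/m₀) = −(Q_out/(Q_in−Q_out)) ln(V/V₀).
m = m₀ (V₀/V)^(Q_out/(Q_in−Q_out)) = 17.5 × (234/197.49)^(-1.6959) = 13.125 g.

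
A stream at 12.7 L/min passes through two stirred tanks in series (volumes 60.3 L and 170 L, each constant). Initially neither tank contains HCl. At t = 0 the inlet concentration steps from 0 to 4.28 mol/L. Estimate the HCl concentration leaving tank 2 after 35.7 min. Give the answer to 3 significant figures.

Time constants: τᵢ = Vᵢ/Q for each well-mixed tank.
τ₁ = 60.3/12.7 = 4.7480 min; τ₂ = 170/12.7 = 13.386 min.
Solving the cascade with C₁(0)=C₂(0)=0 gives C₂(t) = C_in[1 − (τ₁ e^(−t/τ₁) − τ₂ e^(−t/τ₂))/(τ₁ − τ₂)].
At t = 35.7: e^(−t/τ₁) = 0.00054273, e^(−t/τ₂) = 0.069460.
C₂ = 4.28·[1 − (4.7480·0.00054273 − 13.386·0.069460)/(-8.6378)] = 4.28·0.89266 = 3.8206 mol/L.

3.82 mol/L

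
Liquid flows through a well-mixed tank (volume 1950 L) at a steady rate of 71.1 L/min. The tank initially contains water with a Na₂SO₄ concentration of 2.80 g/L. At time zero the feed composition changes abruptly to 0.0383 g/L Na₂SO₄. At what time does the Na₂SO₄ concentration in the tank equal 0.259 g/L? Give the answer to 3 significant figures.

69.3 min

Transient balance on the dissolved component: V dC/dt = Q(C_in − C), so τ = V/Q = 27.426 min.
C(t) = C_in + (C₀ − C_in) e^(−t/τ). Set C = 0.259 and solve for t:
e^(−t/τ) = (C − C_in)/(C₀ − C_in) = (0.259 − 0.0383)/(2.80 − 0.0383) = 0.079915
t = −τ ln(…) = 27.426 × 2.5268 = 69.300 min.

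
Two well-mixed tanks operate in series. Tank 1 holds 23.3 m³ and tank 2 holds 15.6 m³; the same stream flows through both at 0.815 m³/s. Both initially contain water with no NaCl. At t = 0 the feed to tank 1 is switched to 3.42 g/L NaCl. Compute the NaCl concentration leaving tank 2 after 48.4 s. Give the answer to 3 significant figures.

Species balance on tank i: dCᵢ/dt = (Cᵢ₋₁ − Cᵢ)/τᵢ with τᵢ = Vᵢ/Q.
τ₁ = 23.3/0.815 = 28.589 s; τ₂ = 15.6/0.815 = 19.141 s.
Solving the cascade with C₁(0)=C₂(0)=0 gives C₂(t) = C_in[1 − (τ₁ e^(−t/τ₁) − τ₂ e^(−t/τ₂))/(τ₁ − τ₂)].
At t = 48.4: e^(−t/τ₁) = 0.18397, e^(−t/τ₂) = 0.079771.
C₂ = 3.42·[1 − (28.589·0.18397 − 19.141·0.079771)/(9.4479)] = 3.42·0.60491 = 2.0688 g/L.

2.07 g/L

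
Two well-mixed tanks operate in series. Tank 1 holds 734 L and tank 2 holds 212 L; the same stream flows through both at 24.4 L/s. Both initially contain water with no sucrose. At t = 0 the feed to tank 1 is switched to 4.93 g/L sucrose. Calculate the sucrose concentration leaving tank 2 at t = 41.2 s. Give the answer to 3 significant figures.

3.19 g/L

Species balance on tank i: dCᵢ/dt = (Cᵢ₋₁ − Cᵢ)/τᵢ with τᵢ = Vᵢ/Q.
τ₁ = 734/24.4 = 30.082 s; τ₂ = 212/24.4 = 8.6885 s.
Solving the cascade with C₁(0)=C₂(0)=0 gives C₂(t) = C_in[1 − (τ₁ e^(−t/τ₁) − τ₂ e^(−t/τ₂))/(τ₁ − τ₂)].
At t = 41.2: e^(−t/τ₁) = 0.25421, e^(−t/τ₂) = 0.0087222.
C₂ = 4.93·[1 − (30.082·0.25421 − 8.6885·0.0087222)/(21.393)] = 4.93·0.64609 = 3.1852 g/L.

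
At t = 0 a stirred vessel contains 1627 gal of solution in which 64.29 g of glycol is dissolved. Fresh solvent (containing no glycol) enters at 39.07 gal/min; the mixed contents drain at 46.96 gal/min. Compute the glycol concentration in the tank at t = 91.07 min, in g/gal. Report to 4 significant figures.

Total volume: dV/dt = Q_in − Q_out = -7.89000 gal/min, so V(t) = 1627 − 7.89000 t and V(91.07) = 908.458 gal.
No glycol enters, so dm/dt = −Q_out · (m/V).
Separate: dm/m = −Q_out dt/V(t) ⇒ ln(m/m₀) = −(Q_out/(Q_in−Q_out)) ln(V/V₀).
m = m₀ (V₀/V)^(Q_out/(Q_in−Q_out)) = 64.29 × (1627/908.458)^(-5.95184) = 2.00371 g.
C = m/V = 2.00371/908.458 = 0.00220562 g/gal.

0.002206 g/gal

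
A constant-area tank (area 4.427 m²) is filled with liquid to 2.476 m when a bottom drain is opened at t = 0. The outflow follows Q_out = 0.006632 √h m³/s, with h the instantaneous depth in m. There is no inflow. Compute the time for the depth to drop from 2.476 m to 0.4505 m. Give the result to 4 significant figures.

1205 s

Volume balance on the tank: A dh/dt = −0.006632 √h.
∫ h^(−1/2) dh = −(0.006632/A) ∫ dt, giving 2√h = 2√h₀ − (0.006632/A) t.
t = 2A(√h₀ − √h)/0.006632 = 2·4.427·(√2.476 − √0.4505)/0.006632
  = 8.85400 × (1.57353 − 0.671193) / 0.006632 = 1204.66 s.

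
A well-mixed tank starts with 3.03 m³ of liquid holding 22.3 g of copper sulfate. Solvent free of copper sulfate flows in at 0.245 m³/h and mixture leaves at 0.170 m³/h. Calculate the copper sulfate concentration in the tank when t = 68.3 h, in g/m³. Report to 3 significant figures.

0.290 g/m³

Let m(t) be the amount of copper sulfate. Volume: V(t) = V₀ + (Q_in − Q_out) t = 3.03 + 0.075000 t; V(68.3) = 8.1525 m³.
Solute balance: dm/dt = 0 − Q_out C = −Q_out m/V(t).
dm/m = −Q_out dt/(V₀ + 0.075000 t); integrating gives ln(m/m₀) = −(Q_out/(Q_in−Q_out)) ln(V/V₀).
m = m₀ (V₀/V)^(Q_out/(Q_in−Q_out)) = 22.3 × (3.03/8.1525)^(2.2667) = 2.3658 g.
C = m/V = 2.3658/8.1525 = 0.29020 g/m³.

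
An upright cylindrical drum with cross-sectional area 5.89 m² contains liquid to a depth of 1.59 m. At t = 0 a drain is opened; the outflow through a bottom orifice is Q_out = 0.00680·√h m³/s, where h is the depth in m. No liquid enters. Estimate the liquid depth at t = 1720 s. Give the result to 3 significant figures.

0.0719 m

A dh/dt = −Q_out = −0.00680 √h.
This is separable: 2 d(√h)/dt = −0.00680/A, so √h = √h₀ − (0.00680/(2A)) t.
√h = √1.59 − 0.00680·1720/(2·5.89) = 1.2610 − 0.99287 = 0.26808.
h = 0.26808² = 0.071868 m.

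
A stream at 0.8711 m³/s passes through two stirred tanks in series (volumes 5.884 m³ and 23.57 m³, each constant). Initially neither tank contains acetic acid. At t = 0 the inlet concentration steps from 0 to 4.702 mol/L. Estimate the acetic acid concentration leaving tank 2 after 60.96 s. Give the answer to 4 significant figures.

4.044 mol/L

Each tank obeys Vᵢ dCᵢ/dt = Q(Cᵢ₋₁ − Cᵢ), so τᵢ = Vᵢ/Q.
τ₁ = 5.884/0.8711 = 6.75468 s; τ₂ = 23.57/0.8711 = 27.0577 s.
Tank 1: C₁ = C_in(1 − e^(−t/τ₁)). Tank 2 (τ₁ ≠ τ₂): C₂ = C_in[1 − (τ₁ e^(−t/τ₁) − τ₂ e^(−t/τ₂))/(τ₁ − τ₂)].
At t = 60.96: e^(−t/τ₁) = 0.000120380, e^(−t/τ₂) = 0.105088.
C₂ = 4.702·[1 − (6.75468·0.000120380 − 27.0577·0.105088)/(-20.3031)] = 4.702·0.859990 = 4.04367 mol/L.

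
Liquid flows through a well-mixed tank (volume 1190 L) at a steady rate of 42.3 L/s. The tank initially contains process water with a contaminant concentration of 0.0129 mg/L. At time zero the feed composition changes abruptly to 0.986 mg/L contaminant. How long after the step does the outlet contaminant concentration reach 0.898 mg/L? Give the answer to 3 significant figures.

Species balance on the tank: V dC/dt = Q(C_in − C), so τ = V/Q = 28.132 s.
C(t) = C_in + (C₀ − C_in) e^(−t/τ). Set C = 0.898 and solve for t:
e^(−t/τ) = (C − C_in)/(C₀ − C_in) = (0.898 − 0.986)/(0.0129 − 0.986) = 0.090433
t = −τ ln(…) = 28.132 × 2.4032 = 67.606 s.

67.6 s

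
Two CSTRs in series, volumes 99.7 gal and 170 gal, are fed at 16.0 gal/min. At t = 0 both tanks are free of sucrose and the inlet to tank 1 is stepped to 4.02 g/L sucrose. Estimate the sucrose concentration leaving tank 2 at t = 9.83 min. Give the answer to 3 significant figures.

Each tank obeys Vᵢ dCᵢ/dt = Q(Cᵢ₋₁ − Cᵢ), so τᵢ = Vᵢ/Q.
τ₁ = 99.7/16.0 = 6.2313 min; τ₂ = 170/16.0 = 10.625 min.
Solving the cascade with C₁(0)=C₂(0)=0 gives C₂(t) = C_in[1 − (τ₁ e^(−t/τ₁) − τ₂ e^(−t/τ₂))/(τ₁ − τ₂)].
At t = 9.83: e^(−t/τ₁) = 0.20648, e^(−t/τ₂) = 0.39646.
C₂ = 4.02·[1 − (6.2313·0.20648 − 10.625·0.39646)/(-4.3937)] = 4.02·0.33411 = 1.3431 g/L.

1.34 g/L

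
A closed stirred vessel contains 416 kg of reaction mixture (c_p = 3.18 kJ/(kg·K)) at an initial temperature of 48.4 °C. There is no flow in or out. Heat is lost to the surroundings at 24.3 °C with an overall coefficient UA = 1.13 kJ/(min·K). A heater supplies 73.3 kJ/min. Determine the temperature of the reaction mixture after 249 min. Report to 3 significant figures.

56.2 °C

Unsteady energy balance on the tank contents: M c_p dT/dt = −UA(T − T_amb) + Q̇.
dT/dt = (T_ss − T)/τ with T_ss = T_amb + Q̇/UA = 24.3 + 73.3/1.13 = 89.167 °C, τ = M c_p/UA = 416·3.18/1.13 = 1170.7 min.
T approaches T_ss exponentially: T(t) = T_ss + (T₀ − T_ss) e^(−t/τ).
T(249) = 89.167 + (-40.767)·0.80840 = 56.211 °C.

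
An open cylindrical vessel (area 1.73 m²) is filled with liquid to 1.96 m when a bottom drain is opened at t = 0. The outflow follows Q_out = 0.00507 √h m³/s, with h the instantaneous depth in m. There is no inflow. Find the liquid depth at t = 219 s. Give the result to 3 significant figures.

Mass balance (ρ constant): A dh/dt = −0.00507 √h.
Separate and integrate: 2(√h − √h₀) = −(0.00507/A) t.
√h = √1.96 − 0.00507·219/(2·1.73) = 1.4000 − 0.32090 = 1.0791.
h = 1.0791² = 1.1644 m.

1.16 m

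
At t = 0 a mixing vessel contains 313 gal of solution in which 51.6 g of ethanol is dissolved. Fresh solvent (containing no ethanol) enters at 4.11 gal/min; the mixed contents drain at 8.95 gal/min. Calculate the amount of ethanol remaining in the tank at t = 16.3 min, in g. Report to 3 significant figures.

Let m(t) be the amount of ethanol. Volume: V(t) = V₀ + (Q_in − Q_out) t = 313 − 4.8400 t; V(16.3) = 234.11 gal.
No ethanol enters, so dm/dt = −Q_out · (m/V).
Separate: dm/m = −Q_out dt/V(t) ⇒ ln(m/m₀) = −(Q_out/(Q_in−Q_out)) ln(V/V₀).
m = m₀ (V₀/V)^(Q_out/(Q_in−Q_out)) = 51.6 × (313/234.11)^(-1.8492) = 30.159 g.

30.2 g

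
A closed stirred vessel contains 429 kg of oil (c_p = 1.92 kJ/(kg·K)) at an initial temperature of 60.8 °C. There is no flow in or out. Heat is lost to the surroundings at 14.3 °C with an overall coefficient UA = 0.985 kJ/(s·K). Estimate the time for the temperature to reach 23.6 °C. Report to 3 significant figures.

1350 s

First-law balance (no shaft work): M c_p dT/dt = −UA(T − T_amb).
τ = M c_p/UA = 836.22 s; T_ss = T_amb = 14.300 °C.
T(t) = T_ss + (T₀ − T_ss)e^(−t/τ); set T = 23.6:
t = −τ ln[(T − T_ss)/(T₀ − T_ss)] = −836.22 · ln(0.20000) = 1345.8 s.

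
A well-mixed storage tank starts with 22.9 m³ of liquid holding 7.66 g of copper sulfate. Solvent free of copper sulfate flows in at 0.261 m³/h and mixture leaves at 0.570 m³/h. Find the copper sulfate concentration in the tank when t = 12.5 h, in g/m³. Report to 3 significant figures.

Total volume: dV/dt = Q_in − Q_out = -0.30900 m³/h, so V(t) = 22.9 − 0.30900 t and V(12.5) = 19.037 m³.
No copper sulfate enters, so dm/dt = −Q_out · (m/V).
Separate: dm/m = −Q_out dt/V(t) ⇒ ln(m/m₀) = −(Q_out/(Q_in−Q_out)) ln(V/V₀).
m = m₀ (V₀/V)^(Q_out/(Q_in−Q_out)) = 7.66 × (22.9/19.037)^(-1.8447) = 5.4480 g.
C = m/V = 5.4480/19.037 = 0.28617 g/m³.

0.286 g/m³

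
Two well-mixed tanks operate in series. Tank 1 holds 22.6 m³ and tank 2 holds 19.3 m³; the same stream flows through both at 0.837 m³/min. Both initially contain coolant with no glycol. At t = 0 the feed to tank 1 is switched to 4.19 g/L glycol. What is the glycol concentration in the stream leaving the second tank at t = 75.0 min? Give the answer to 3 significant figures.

Species balance on tank i: dCᵢ/dt = (Cᵢ₋₁ − Cᵢ)/τᵢ with τᵢ = Vᵢ/Q.
τ₁ = 22.6/0.837 = 27.001 min; τ₂ = 19.3/0.837 = 23.059 min.
Tank 1: C₁ = C_in(1 − e^(−t/τ₁)). Tank 2 (τ₁ ≠ τ₂): C₂ = C_in[1 − (τ₁ e^(−t/τ₁) − τ₂ e^(−t/τ₂))/(τ₁ − τ₂)].
At t = 75.0: e^(−t/τ₁) = 0.062184, e^(−t/τ₂) = 0.038674.
C₂ = 4.19·[1 − (27.001·0.062184 − 23.059·0.038674)/(3.9427)] = 4.19·0.80032 = 3.3533 g/L.

3.35 g/L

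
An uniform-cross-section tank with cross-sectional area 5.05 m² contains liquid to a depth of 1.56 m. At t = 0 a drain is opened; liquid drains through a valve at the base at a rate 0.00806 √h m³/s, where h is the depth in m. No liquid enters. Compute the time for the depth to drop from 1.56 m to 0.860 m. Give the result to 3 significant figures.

403 s

With no inflow, A dh/dt = −0.00806 √h.
This is separable: 2 d(√h)/dt = −0.00806/A, so √h = √h₀ − (0.00806/(2A)) t.
t = 2A(√h₀ − √h)/0.00806 = 2·5.05·(√1.56 − √0.860)/0.00806
  = 10.100 × (1.2490 − 0.92736) / 0.00806 = 403.04 s.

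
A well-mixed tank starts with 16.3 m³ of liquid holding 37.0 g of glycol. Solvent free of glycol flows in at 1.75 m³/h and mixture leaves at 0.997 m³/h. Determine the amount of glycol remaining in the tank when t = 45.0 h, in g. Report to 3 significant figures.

Total volume: dV/dt = Q_in − Q_out = 0.75300 m³/h, so V(t) = 16.3 + 0.75300 t and V(45.0) = 50.185 m³.
Solute balance: dm/dt = 0 − Q_out C = −Q_out m/V(t).
dm/m = −Q_out dt/(V₀ + 0.75300 t); integrating gives ln(m/m₀) = −(Q_out/(Q_in−Q_out)) ln(V/V₀).
m = m₀ (V₀/V)^(Q_out/(Q_in−Q_out)) = 37.0 × (16.3/50.185)^(1.3240) = 8.3476 g.

8.35 g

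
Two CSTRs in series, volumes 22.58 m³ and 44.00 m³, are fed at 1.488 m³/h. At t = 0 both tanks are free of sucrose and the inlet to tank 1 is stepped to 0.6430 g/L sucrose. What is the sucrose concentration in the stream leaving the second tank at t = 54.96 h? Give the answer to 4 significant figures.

Each tank obeys Vᵢ dCᵢ/dt = Q(Cᵢ₋₁ − Cᵢ), so τᵢ = Vᵢ/Q.
τ₁ = 22.58/1.488 = 15.1747 h; τ₂ = 44.00/1.488 = 29.5699 h.
Solving the cascade with C₁(0)=C₂(0)=0 gives C₂(t) = C_in[1 − (τ₁ e^(−t/τ₁) − τ₂ e^(−t/τ₂))/(τ₁ − τ₂)].
At t = 54.96: e^(−t/τ₁) = 0.0267342, e^(−t/τ₂) = 0.155883.
C₂ = 0.6430·[1 − (15.1747·0.0267342 − 29.5699·0.155883)/(-14.3952)] = 0.6430·0.707973 = 0.455227 g/L.

0.4552 g/L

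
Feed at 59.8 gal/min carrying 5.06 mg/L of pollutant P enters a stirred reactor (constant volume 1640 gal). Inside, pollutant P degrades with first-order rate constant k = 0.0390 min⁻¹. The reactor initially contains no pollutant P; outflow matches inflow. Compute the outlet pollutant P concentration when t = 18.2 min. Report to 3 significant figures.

1.83 mg/L

Accumulation = in − out − consumed: V dC/dt = Q C_in − Q C − k V C.
This is linear with rate a = Q/V + k = 0.075463 min⁻¹.
C_ss = Q C_in/(Q + kV) = 2.4450 mg/L; C(t) = C_ss + (C₀ − C_ss) e^(−a t).
C(18.2) = 2.4450 + (-2.4450)·e^(−0.075463·18.2) = 2.4450 + (-2.4450)·0.25324 = 1.8258 mg/L.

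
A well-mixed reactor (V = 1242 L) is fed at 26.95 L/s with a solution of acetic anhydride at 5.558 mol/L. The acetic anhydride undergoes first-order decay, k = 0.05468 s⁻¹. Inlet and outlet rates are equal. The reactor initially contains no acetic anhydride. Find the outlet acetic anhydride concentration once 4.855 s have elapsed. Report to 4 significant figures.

0.4892 mol/L

V dC/dt = Q(C_in − C) − k V C.
dC/dt = (Q/V) C_in − (Q/V + k) C; effective rate a = Q/V + k = 0.0216989 + 0.05468 = 0.0763789 s⁻¹.
C_ss = Q C_in/(Q + kV) = 1.57900 mol/L; C(t) = C_ss + (C₀ − C_ss) e^(−a t).
C(4.855) = 1.57900 + (-1.57900)·e^(−0.0763789·4.855) = 1.57900 + (-1.57900)·0.690169 = 0.489224 mol/L.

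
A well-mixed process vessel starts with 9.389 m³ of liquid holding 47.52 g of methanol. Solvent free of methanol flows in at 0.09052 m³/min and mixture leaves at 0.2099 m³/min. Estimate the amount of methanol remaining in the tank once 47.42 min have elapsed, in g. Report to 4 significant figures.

9.366 g

Let m(t) be the amount of methanol. Volume: V(t) = V₀ + (Q_in − Q_out) t = 9.389 − 0.119380 t; V(47.42) = 3.72800 m³.
Solute balance: dm/dt = 0 − Q_out C = −Q_out m/V(t).
Separate: dm/m = −Q_out dt/V(t) ⇒ ln(m/m₀) = −(Q_out/(Q_in−Q_out)) ln(V/V₀).
m = m₀ (V₀/V)^(Q_out/(Q_in−Q_out)) = 47.52 × (9.389/3.72800)^(-1.75825) = 9.36625 g.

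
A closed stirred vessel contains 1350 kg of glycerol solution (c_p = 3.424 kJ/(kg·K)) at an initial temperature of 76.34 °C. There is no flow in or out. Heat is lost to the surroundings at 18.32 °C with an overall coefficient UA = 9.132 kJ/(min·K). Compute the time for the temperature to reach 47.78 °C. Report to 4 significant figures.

Energy balance: M c_p dT/dt = −UA(T − T_amb).
τ = M c_p/UA = 506.176 min; T_ss = T_amb = 18.3200 °C.
T(t) = T_ss + (T₀ − T_ss)e^(−t/τ); set T = 47.78:
t = −τ ln[(T − T_ss)/(T₀ − T_ss)] = −506.176 · ln(0.507756) = 343.063 min.

343.1 min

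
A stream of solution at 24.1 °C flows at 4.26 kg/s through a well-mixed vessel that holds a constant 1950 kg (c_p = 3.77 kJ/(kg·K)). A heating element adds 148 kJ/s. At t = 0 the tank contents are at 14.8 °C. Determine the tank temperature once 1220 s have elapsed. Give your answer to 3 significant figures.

32.0 °C

M c_p dT/dt = ṁ c_p (T_in − T) + Q̇.
τ = M/ṁ = 457.75 s; T_ss = T_in + Q̇/(ṁ c_p) = 24.1 + 148/(4.26·3.77) = 33.315 °C.
This is linear first-order; T(t) = T_ss + (T₀ − T_ss) e^(−t/τ).
T(1220) = 33.315 + (-18.515)·e^(−1220/457.75) = 33.315 + (-18.515)·0.069583 = 32.027 °C.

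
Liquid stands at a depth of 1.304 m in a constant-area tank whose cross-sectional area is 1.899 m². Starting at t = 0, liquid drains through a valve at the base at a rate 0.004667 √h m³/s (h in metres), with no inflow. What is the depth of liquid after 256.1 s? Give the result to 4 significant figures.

A dh/dt = −Q_out = −0.004667 √h.
∫ h^(−1/2) dh = −(0.004667/A) ∫ dt, giving 2√h = 2√h₀ − (0.004667/A) t.
√h = √1.304 − 0.004667·256.1/(2·1.899) = 1.14193 − 0.314697 = 0.827231.
h = 0.827231² = 0.684312 m.

0.6843 m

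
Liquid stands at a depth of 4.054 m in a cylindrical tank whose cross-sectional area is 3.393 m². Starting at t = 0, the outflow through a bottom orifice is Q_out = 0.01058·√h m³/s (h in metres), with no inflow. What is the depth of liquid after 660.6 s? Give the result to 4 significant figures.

0.9673 m

A dh/dt = −Q_out = −0.01058 √h.
Separate and integrate: 2(√h − √h₀) = −(0.01058/A) t.
√h = √4.054 − 0.01058·660.6/(2·3.393) = 2.01345 − 1.02994 = 0.983518.
h = 0.983518² = 0.967308 m.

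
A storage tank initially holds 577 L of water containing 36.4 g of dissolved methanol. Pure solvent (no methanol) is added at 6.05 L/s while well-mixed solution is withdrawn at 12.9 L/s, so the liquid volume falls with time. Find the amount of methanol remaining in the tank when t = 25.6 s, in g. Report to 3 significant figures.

18.4 g

Total volume: dV/dt = Q_in − Q_out = -6.8500 L/s, so V(t) = 577 − 6.8500 t and V(25.6) = 401.64 L.
No methanol enters, so dm/dt = −Q_out · (m/V).
dm/m = −Q_out dt/(V₀ − 6.8500 t); integrating gives ln(m/m₀) = −(Q_out/(Q_in−Q_out)) ln(V/V₀).
m = m₀ (V₀/V)^(Q_out/(Q_in−Q_out)) = 36.4 × (577/401.64)^(-1.8832) = 18.399 g.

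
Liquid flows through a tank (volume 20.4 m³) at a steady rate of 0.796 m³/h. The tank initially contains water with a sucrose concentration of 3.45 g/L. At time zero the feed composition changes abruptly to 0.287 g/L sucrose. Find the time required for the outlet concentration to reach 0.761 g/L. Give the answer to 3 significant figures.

48.6 h

Species balance: V dC/dt = Q(C_in − C) ⇒ τ = V/Q = 25.628 h.
C(t) = C_in + (C₀ − C_in) e^(−t/τ). Set C = 0.761 and solve for t:
e^(−t/τ) = (C − C_in)/(C₀ − C_in) = (0.761 − 0.287)/(3.45 − 0.287) = 0.14986
t = −τ ln(…) = 25.628 × 1.8981 = 48.644 h.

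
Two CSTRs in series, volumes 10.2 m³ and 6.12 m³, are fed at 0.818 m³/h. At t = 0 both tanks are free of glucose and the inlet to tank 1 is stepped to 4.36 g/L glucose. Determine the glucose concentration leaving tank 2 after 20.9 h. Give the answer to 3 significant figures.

Time constants: τᵢ = Vᵢ/Q for each well-mixed tank.
τ₁ = 10.2/0.818 = 12.469 h; τ₂ = 6.12/0.818 = 7.4817 h.
Solving the cascade with C₁(0)=C₂(0)=0 gives C₂(t) = C_in[1 − (τ₁ e^(−t/τ₁) − τ₂ e^(−t/τ₂))/(τ₁ − τ₂)].
At t = 20.9: e^(−t/τ₁) = 0.18710, e^(−t/τ₂) = 0.061207.
C₂ = 4.36·[1 − (12.469·0.18710 − 7.4817·0.061207)/(4.9878)] = 4.36·0.62405 = 2.7209 g/L.

2.72 g/L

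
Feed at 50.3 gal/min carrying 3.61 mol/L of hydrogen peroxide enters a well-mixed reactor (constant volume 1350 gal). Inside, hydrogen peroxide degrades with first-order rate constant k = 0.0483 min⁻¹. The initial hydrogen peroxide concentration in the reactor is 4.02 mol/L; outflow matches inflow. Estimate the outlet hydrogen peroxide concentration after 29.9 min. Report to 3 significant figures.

1.76 mol/L

Species balance: V dC/dt = Q C_in − Q C − k V C.
This is linear with rate a = Q/V + k = 0.085559 min⁻¹.
C_ss = Q C_in/(Q + kV) = 1.5721 mol/L; C(t) = C_ss + (C₀ − C_ss) e^(−a t).
C(29.9) = 1.5721 + (2.4479)·e^(−0.085559·29.9) = 1.5721 + (2.4479)·0.077442 = 1.7617 mol/L.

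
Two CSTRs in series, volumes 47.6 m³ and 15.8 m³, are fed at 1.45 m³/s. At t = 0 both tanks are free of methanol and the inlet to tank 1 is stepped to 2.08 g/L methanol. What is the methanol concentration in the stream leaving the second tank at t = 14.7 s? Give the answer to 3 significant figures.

Each tank obeys Vᵢ dCᵢ/dt = Q(Cᵢ₋₁ − Cᵢ), so τᵢ = Vᵢ/Q.
τ₁ = 47.6/1.45 = 32.828 s; τ₂ = 15.8/1.45 = 10.897 s.
Solving the cascade with C₁(0)=C₂(0)=0 gives C₂(t) = C_in[1 − (τ₁ e^(−t/τ₁) − τ₂ e^(−t/τ₂))/(τ₁ − τ₂)].
At t = 14.7: e^(−t/τ₁) = 0.63904, e^(−t/τ₂) = 0.25949.
C₂ = 2.08·[1 − (32.828·0.63904 − 10.897·0.25949)/(21.931)] = 2.08·0.17238 = 0.35856 g/L.

0.359 g/L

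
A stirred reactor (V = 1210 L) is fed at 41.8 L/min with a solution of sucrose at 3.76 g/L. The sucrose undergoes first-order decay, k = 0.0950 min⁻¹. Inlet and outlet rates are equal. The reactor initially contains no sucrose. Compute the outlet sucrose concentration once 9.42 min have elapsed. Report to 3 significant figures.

0.707 g/L

Species balance: V dC/dt = Q C_in − Q C − k V C.
This is linear with rate a = Q/V + k = 0.12955 min⁻¹.
C_ss = Q C_in/(Q + kV) = 1.0027 g/L; C(t) = C_ss + (C₀ − C_ss) e^(−a t).
C(9.42) = 1.0027 + (-1.0027)·e^(−0.12955·9.42) = 1.0027 + (-1.0027)·0.29514 = 0.70674 g/L.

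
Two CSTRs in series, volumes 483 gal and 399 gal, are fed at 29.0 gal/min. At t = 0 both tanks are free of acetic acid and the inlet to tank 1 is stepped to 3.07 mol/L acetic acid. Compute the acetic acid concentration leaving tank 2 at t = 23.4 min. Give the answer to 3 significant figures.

Species balance on tank i: dCᵢ/dt = (Cᵢ₋₁ − Cᵢ)/τᵢ with τᵢ = Vᵢ/Q.
τ₁ = 483/29.0 = 16.655 min; τ₂ = 399/29.0 = 13.759 min.
Tank 1: C₁ = C_in(1 − e^(−t/τ₁)). Tank 2 (τ₁ ≠ τ₂): C₂ = C_in[1 − (τ₁ e^(−t/τ₁) − τ₂ e^(−t/τ₂))/(τ₁ − τ₂)].
At t = 23.4: e^(−t/τ₁) = 0.24537, e^(−t/τ₂) = 0.18255.
C₂ = 3.07·[1 − (16.655·0.24537 − 13.759·0.18255)/(2.8966)] = 3.07·0.45619 = 1.4005 mol/L.

1.40 mol/L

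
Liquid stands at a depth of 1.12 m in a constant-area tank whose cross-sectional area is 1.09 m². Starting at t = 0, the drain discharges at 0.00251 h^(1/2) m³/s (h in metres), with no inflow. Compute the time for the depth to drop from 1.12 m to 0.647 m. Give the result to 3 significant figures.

221 s

With no inflow, A dh/dt = −0.00251 √h.
∫ h^(−1/2) dh = −(0.00251/A) ∫ dt, giving 2√h = 2√h₀ − (0.00251/A) t.
t = 2A(√h₀ − √h)/0.00251 = 2·1.09·(√1.12 − √0.647)/0.00251
  = 2.1800 × (1.0583 − 0.80436) / 0.00251 = 220.55 s.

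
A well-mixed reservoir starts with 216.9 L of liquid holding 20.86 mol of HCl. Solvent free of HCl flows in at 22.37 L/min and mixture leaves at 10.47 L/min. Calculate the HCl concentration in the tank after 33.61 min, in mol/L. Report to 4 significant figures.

Let m(t) be the amount of HCl. Volume: V(t) = V₀ + (Q_in − Q_out) t = 216.9 + 11.9000 t; V(33.61) = 616.859 L.
Species balance (pure solvent in): dm/dt = −Q_out · m/V(t).
dm/m = −Q_out dt/(V₀ + 11.9000 t); integrating gives ln(m/m₀) = −(Q_out/(Q_in−Q_out)) ln(V/V₀).
m = m₀ (V₀/V)^(Q_out/(Q_in−Q_out)) = 20.86 × (216.9/616.859)^(0.879832) = 8.31640 mol.
C = m/V = 8.31640/616.859 = 0.0134819 mol/L.

0.01348 mol/L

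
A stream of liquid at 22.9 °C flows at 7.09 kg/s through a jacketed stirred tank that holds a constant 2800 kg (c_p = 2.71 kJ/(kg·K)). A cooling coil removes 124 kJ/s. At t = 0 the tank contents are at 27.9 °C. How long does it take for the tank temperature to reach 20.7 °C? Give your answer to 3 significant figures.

391 s

Heat balance on the well-mixed liquid: M c_p dT/dt = ṁ c_p (T_in − T) − 124.
τ = M/ṁ = 394.92 s; T_ss = T_in − Q̇/(ṁ c_p) = 16.446 °C.
T(t) = T_ss + (T₀ − T_ss) e^(−t/τ). Set T = 20.7:
e^(−t/τ) = (20.7 − 16.446)/(27.9 − 16.446) = 0.37138
t = −394.92 · ln(0.37138) = 391.18 s.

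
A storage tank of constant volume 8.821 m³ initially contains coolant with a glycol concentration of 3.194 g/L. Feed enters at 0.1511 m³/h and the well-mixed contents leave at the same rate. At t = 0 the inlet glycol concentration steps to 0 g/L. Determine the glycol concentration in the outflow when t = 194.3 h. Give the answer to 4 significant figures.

Accumulation = in − out for the solute gives V dC/dt = Q(C_in − C).
Time constant τ = V/Q = 8.821/0.1511 = 58.3786 h.
C approaches C_in exponentially: C(t) = C_in + (C₀ − C_in) e^(−t/τ).
C(194.3) = 0 + (3.194 − 0)·e^(−194.3/58.3786) = 0 + (3.19400)·0.0358548 = 0.114520 g/L.

0.1145 g/L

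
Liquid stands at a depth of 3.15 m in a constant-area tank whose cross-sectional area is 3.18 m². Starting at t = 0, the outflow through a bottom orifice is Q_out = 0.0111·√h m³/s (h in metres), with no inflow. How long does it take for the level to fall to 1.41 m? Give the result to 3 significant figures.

A dh/dt = −Q_out = −0.0111 √h.
This is separable: 2 d(√h)/dt = −0.0111/A, so √h = √h₀ − (0.0111/(2A)) t.
t = 2A(√h₀ − √h)/0.0111 = 2·3.18·(√3.15 − √1.41)/0.0111
  = 6.3600 × (1.7748 − 1.1874) / 0.0111 = 336.56 s.

337 s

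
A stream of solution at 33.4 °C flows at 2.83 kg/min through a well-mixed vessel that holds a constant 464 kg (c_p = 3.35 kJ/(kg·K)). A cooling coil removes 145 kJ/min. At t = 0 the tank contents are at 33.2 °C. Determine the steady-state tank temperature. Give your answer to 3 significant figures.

18.1 °C

M c_p dT/dt = ṁ c_p (T_in − T) − Q̇.
At steady state dT/dt = 0 ⇒ T_ss = T_in − Q̇/(ṁ c_p) = 33.4 − 145/(2.83·3.35) = 18.105 °C.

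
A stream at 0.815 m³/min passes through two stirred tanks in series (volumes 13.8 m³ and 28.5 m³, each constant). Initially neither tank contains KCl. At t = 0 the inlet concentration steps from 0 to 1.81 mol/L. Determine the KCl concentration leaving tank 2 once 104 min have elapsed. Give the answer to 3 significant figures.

Species balance on tank i: dCᵢ/dt = (Cᵢ₋₁ − Cᵢ)/τᵢ with τᵢ = Vᵢ/Q.
τ₁ = 13.8/0.815 = 16.933 min; τ₂ = 28.5/0.815 = 34.969 min.
Tank 1: C₁ = C_in(1 − e^(−t/τ₁)). Tank 2 (τ₁ ≠ τ₂): C₂ = C_in[1 − (τ₁ e^(−t/τ₁) − τ₂ e^(−t/τ₂))/(τ₁ − τ₂)].
At t = 104: e^(−t/τ₁) = 0.0021506, e^(−t/τ₂) = 0.051097.
C₂ = 1.81·[1 − (16.933·0.0021506 − 34.969·0.051097)/(-18.037)] = 1.81·0.90295 = 1.6343 mol/L.

1.63 mol/L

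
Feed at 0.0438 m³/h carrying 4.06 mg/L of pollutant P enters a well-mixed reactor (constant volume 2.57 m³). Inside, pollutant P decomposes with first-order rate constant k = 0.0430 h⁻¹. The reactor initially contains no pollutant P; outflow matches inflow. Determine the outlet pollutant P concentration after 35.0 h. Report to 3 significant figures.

1.01 mg/L

V dC/dt = Q(C_in − C) − k V C.
This is linear with rate a = Q/V + k = 0.060043 h⁻¹.
C_ss = Q C_in/(Q + kV) = 1.1524 mg/L; C(t) = C_ss + (C₀ − C_ss) e^(−a t).
C(35.0) = 1.1524 + (-1.1524)·e^(−0.060043·35.0) = 1.1524 + (-1.1524)·0.12227 = 1.0115 mg/L.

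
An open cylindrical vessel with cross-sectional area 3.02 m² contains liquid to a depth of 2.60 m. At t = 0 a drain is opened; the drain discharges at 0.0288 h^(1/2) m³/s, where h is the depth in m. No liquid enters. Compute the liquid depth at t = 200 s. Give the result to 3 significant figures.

0.434 m

A dh/dt = −Q_out = −0.0288 √h.
This is separable: 2 d(√h)/dt = −0.0288/A, so √h = √h₀ − (0.0288/(2A)) t.
√h = √2.60 − 0.0288·200/(2·3.02) = 1.6125 − 0.95364 = 0.65881.
h = 0.65881² = 0.43403 m.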